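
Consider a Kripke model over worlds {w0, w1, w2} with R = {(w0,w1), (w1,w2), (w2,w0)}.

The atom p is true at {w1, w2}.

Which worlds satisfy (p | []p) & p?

w0: p | []p is T, p is F. ✗
w1: p | []p is T, p is T. ✓
w2: p | []p is T, p is T. ✓

{w1, w2}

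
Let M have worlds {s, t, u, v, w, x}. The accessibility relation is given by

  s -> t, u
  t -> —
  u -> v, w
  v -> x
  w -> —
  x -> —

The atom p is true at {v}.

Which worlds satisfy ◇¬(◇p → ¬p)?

s: successors {t, u}; ¬(◇p → ¬p) there: t:F, u:F. ✗
t: no successors, so ◇¬(◇p → ¬p) fails. ✗
u: successors {v, w}; ¬(◇p → ¬p) there: v:F, w:F. ✗
v: successors {x}; ¬(◇p → ¬p) there: x:F. ✗
w: no successors, so ◇¬(◇p → ¬p) fails. ✗
x: no successors, so ◇¬(◇p → ¬p) fails. ✗

∅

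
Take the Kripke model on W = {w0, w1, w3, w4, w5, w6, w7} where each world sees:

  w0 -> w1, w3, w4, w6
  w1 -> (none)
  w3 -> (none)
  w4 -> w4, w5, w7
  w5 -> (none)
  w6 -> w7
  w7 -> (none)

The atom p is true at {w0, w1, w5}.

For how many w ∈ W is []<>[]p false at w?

w0: successors {w1, w3, w4, w6}; <>[]p there: w1:F, w3:F, w4:T, w6:T. ✗
w1: no successors, so []<>[]p holds vacuously. ✓
w3: no successors, so []<>[]p holds vacuously. ✓
w4: successors {w4, w5, w7}; <>[]p there: w4:T, w5:F, w7:F. ✗
w5: no successors, so []<>[]p holds vacuously. ✓
w6: successors {w7}; <>[]p there: w7:F. ✗
w7: no successors, so []<>[]p holds vacuously. ✓
Satisfying worlds: {w1, w3, w5, w7}.
So []<>[]p fails at the other 3 worlds.

3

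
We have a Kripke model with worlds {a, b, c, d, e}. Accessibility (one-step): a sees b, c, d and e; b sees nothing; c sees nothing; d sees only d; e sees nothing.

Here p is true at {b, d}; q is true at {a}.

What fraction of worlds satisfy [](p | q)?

4/5

a: successors {b, c, d, e}; p | q there: b:T, c:F, d:T, e:F. ✗
b: no successors, so [](p | q) holds vacuously. ✓
c: no successors, so [](p | q) holds vacuously. ✓
d: successors {d}; p | q there: d:T. ✓
e: no successors, so [](p | q) holds vacuously. ✓
That's 4 of 5 worlds, so 4/5.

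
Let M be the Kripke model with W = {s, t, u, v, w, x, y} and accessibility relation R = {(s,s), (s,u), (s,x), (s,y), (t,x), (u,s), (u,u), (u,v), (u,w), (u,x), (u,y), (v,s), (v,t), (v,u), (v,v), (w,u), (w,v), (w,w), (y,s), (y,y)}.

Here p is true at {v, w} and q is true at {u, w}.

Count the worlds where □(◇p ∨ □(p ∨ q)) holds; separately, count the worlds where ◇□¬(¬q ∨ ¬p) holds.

3 and 3

For □(◇p ∨ □(p ∨ q)):
s: successors {s, u, x, y}; ◇p ∨ □(p ∨ q) there: s:F, u:T, x:T, y:F. ✗
t: successors {x}; ◇p ∨ □(p ∨ q) there: x:T. ✓
u: successors {s, u, v, w, x, y}; ◇p ∨ □(p ∨ q) there: s:F, u:T, v:T, w:T, x:T, y:F. ✗
v: successors {s, t, u, v}; ◇p ∨ □(p ∨ q) there: s:F, t:F, u:T, v:T. ✗
w: successors {u, v, w}; ◇p ∨ □(p ∨ q) there: u:T, v:T, w:T. ✓
x: no successors, so □(◇p ∨ □(p ∨ q)) holds vacuously. ✓
y: successors {s, y}; ◇p ∨ □(p ∨ q) there: s:F, y:F. ✗
— 3 worlds.
For ◇□¬(¬q ∨ ¬p):
s: successors {s, u, x, y}; □¬(¬q ∨ ¬p) there: s:F, u:F, x:T, y:F. ✓
t: successors {x}; □¬(¬q ∨ ¬p) there: x:T. ✓
u: successors {s, u, v, w, x, y}; □¬(¬q ∨ ¬p) there: s:F, u:F, v:F, w:F, x:T, y:F. ✓
v: successors {s, t, u, v}; □¬(¬q ∨ ¬p) there: s:F, t:F, u:F, v:F. ✗
w: successors {u, v, w}; □¬(¬q ∨ ¬p) there: u:F, v:F, w:F. ✗
x: no successors, so ◇□¬(¬q ∨ ¬p) fails. ✗
y: successors {s, y}; □¬(¬q ∨ ¬p) there: s:F, y:F. ✗
— 3 worlds.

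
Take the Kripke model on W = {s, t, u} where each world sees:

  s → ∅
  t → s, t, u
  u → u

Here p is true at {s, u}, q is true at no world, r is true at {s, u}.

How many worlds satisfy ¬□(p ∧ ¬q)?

s: □(p ∧ ¬q) is T. ✗
t: □(p ∧ ¬q) is F. ✓
u: □(p ∧ ¬q) is T. ✗
Satisfying worlds: {t}.

1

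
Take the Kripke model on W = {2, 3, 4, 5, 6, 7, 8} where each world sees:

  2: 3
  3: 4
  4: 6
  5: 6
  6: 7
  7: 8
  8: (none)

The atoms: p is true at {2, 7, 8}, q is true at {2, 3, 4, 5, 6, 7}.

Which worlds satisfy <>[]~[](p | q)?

2: successors {3}; []~[](p | q) there: 3:F. ✗
3: successors {4}; []~[](p | q) there: 4:F. ✗
4: successors {6}; []~[](p | q) there: 6:F. ✗
5: successors {6}; []~[](p | q) there: 6:F. ✗
6: successors {7}; []~[](p | q) there: 7:F. ✗
7: successors {8}; []~[](p | q) there: 8:T. ✓
8: no successors, so <>[]~[](p | q) fails. ✗

{7}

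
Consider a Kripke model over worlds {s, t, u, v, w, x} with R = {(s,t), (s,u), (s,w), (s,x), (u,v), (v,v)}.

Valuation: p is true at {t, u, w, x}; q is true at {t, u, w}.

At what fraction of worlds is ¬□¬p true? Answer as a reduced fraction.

1/6

s: □¬p is F. ✓
t: □¬p is T. ✗
u: □¬p is T. ✗
v: □¬p is T. ✗
w: □¬p is T. ✗
x: □¬p is T. ✗
That's 1 of 6 worlds, so 1/6.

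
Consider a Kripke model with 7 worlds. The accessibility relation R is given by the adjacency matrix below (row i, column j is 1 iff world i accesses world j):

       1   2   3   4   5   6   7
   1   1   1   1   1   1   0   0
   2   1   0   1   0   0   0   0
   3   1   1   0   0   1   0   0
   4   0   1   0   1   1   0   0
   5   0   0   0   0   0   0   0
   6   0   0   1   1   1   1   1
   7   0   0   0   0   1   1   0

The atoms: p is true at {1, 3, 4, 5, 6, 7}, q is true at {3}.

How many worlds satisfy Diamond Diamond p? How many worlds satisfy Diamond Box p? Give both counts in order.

For Diamond Diamond p:
1: successors {1, 2, 3, 4, 5}; Diamond p there: 1:T, 2:T, 3:T, 4:T, 5:F. ✓
2: successors {1, 3}; Diamond p there: 1:T, 3:T. ✓
3: successors {1, 2, 5}; Diamond p there: 1:T, 2:T, 5:F. ✓
4: successors {2, 4, 5}; Diamond p there: 2:T, 4:T, 5:F. ✓
5: no successors, so Diamond Diamond p fails. ✗
6: successors {3, 4, 5, 6, 7}; Diamond p there: 3:T, 4:T, 5:F, 6:T, 7:T. ✓
7: successors {5, 6}; Diamond p there: 5:F, 6:T. ✓
— 6 worlds.
For Diamond Box p:
1: successors {1, 2, 3, 4, 5}; Box p there: 1:F, 2:T, 3:F, 4:F, 5:T. ✓
2: successors {1, 3}; Box p there: 1:F, 3:F. ✗
3: successors {1, 2, 5}; Box p there: 1:F, 2:T, 5:T. ✓
4: successors {2, 4, 5}; Box p there: 2:T, 4:F, 5:T. ✓
5: no successors, so Diamond Box p fails. ✗
6: successors {3, 4, 5, 6, 7}; Box p there: 3:F, 4:F, 5:T, 6:T, 7:T. ✓
7: successors {5, 6}; Box p there: 5:T, 6:T. ✓
— 5 worlds.

6 and 5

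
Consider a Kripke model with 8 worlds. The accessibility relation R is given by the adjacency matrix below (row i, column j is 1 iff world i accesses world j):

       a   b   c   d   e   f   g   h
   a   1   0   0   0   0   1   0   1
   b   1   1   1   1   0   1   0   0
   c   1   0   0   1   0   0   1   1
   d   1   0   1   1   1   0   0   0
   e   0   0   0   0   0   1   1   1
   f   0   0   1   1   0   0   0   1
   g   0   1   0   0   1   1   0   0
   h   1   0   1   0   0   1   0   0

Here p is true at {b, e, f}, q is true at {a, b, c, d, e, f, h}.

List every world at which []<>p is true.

a: successors {a, f, h}; <>p there: a:T, f:F, h:T. ✗
b: successors {a, b, c, d, f}; <>p there: a:T, b:T, c:F, d:T, f:F. ✗
c: successors {a, d, g, h}; <>p there: a:T, d:T, g:T, h:T. ✓
d: successors {a, c, d, e}; <>p there: a:T, c:F, d:T, e:T. ✗
e: successors {f, g, h}; <>p there: f:F, g:T, h:T. ✗
f: successors {c, d, h}; <>p there: c:F, d:T, h:T. ✗
g: successors {b, e, f}; <>p there: b:T, e:T, f:F. ✗
h: successors {a, c, f}; <>p there: a:T, c:F, f:F. ✗

{c}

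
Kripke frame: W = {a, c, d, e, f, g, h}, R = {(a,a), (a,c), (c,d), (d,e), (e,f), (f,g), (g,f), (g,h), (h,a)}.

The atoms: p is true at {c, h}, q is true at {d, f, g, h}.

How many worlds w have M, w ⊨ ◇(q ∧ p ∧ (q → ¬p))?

0

a: successors {a, c}; q ∧ p ∧ (q → ¬p) there: a:F, c:F. ✗
c: successors {d}; q ∧ p ∧ (q → ¬p) there: d:F. ✗
d: successors {e}; q ∧ p ∧ (q → ¬p) there: e:F. ✗
e: successors {f}; q ∧ p ∧ (q → ¬p) there: f:F. ✗
f: successors {g}; q ∧ p ∧ (q → ¬p) there: g:F. ✗
g: successors {f, h}; q ∧ p ∧ (q → ¬p) there: f:F, h:F. ✗
h: successors {a}; q ∧ p ∧ (q → ¬p) there: a:F. ✗
Satisfying worlds: ∅.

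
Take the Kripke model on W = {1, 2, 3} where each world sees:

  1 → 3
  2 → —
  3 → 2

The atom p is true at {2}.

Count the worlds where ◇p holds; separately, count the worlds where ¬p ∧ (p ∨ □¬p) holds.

For ◇p:
1: successors {3}; p there: 3:F. ✗
2: no successors, so ◇p fails. ✗
3: successors {2}; p there: 2:T. ✓
— 1 world.
For ¬p ∧ (p ∨ □¬p):
1: ¬p is T, p ∨ □¬p is T. ✓
2: ¬p is F, p ∨ □¬p is T. ✗
3: ¬p is T, p ∨ □¬p is F. ✗
— 1 world.

1 and 1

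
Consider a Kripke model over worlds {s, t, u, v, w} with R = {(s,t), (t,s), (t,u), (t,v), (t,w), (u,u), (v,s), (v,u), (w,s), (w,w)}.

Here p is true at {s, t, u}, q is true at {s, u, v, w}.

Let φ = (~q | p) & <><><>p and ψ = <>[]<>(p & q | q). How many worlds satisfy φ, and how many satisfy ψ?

For (~q | p) & <><><>p:
s: ~q | p is T, <><><>p is T. ✓
t: ~q | p is T, <><><>p is T. ✓
u: ~q | p is T, <><><>p is T. ✓
v: ~q | p is F, <><><>p is T. ✗
w: ~q | p is F, <><><>p is T. ✗
— 3 worlds.
For <>[]<>(p & q | q):
s: successors {t}; []<>(p & q | q) there: t:F. ✗
t: successors {s, u, v, w}; []<>(p & q | q) there: s:T, u:T, v:F, w:F. ✓
u: successors {u}; []<>(p & q | q) there: u:T. ✓
v: successors {s, u}; []<>(p & q | q) there: s:T, u:T. ✓
w: successors {s, w}; []<>(p & q | q) there: s:T, w:F. ✓
— 4 worlds.

3 and 4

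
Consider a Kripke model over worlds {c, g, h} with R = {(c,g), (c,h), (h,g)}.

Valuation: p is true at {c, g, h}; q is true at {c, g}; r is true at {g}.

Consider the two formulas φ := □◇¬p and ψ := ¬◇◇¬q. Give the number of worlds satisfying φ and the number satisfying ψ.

For □◇¬p:
c: successors {g, h}; ◇¬p there: g:F, h:F. ✗
g: no successors, so □◇¬p holds vacuously. ✓
h: successors {g}; ◇¬p there: g:F. ✗
— 1 world.
For ¬◇◇¬q:
c: ◇◇¬q is F. ✓
g: ◇◇¬q is F. ✓
h: ◇◇¬q is F. ✓
— 3 worlds.

1 and 3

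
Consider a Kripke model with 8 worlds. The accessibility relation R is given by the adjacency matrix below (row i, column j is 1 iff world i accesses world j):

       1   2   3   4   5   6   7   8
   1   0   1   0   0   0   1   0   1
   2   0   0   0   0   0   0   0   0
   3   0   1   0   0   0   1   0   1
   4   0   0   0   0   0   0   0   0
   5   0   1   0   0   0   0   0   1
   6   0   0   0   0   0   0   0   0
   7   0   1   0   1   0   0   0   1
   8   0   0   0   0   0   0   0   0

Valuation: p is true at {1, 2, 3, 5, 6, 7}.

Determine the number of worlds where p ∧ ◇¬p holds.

1: p is T, ◇¬p is T. ✓
2: p is T, ◇¬p is F. ✗
3: p is T, ◇¬p is T. ✓
4: p is F, ◇¬p is F. ✗
5: p is T, ◇¬p is T. ✓
6: p is T, ◇¬p is F. ✗
7: p is T, ◇¬p is T. ✓
8: p is F, ◇¬p is F. ✗
Satisfying worlds: {1, 3, 5, 7}.

4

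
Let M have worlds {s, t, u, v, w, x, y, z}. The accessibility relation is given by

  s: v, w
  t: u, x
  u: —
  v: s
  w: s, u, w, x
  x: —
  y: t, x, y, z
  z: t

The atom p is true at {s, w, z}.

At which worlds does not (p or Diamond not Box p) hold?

{t, u, x}

s: p or Diamond not Box p is T. ✗
t: p or Diamond not Box p is F. ✓
u: p or Diamond not Box p is F. ✓
v: p or Diamond not Box p is T. ✗
w: p or Diamond not Box p is T. ✗
x: p or Diamond not Box p is F. ✓
y: p or Diamond not Box p is T. ✗
z: p or Diamond not Box p is T. ✗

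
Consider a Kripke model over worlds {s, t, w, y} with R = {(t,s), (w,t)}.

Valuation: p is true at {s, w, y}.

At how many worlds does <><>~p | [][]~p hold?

3

s: <><>~p is F, [][]~p is T. ✓
t: <><>~p is F, [][]~p is T. ✓
w: <><>~p is F, [][]~p is F. ✗
y: <><>~p is F, [][]~p is T. ✓
Satisfying worlds: {s, t, y}.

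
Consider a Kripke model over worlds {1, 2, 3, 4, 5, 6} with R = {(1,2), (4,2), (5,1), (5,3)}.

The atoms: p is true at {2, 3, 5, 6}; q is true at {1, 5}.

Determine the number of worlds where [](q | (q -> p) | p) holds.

6

1: successors {2}; q | (q -> p) | p there: 2:T. ✓
2: no successors, so [](q | (q -> p) | p) holds vacuously. ✓
3: no successors, so [](q | (q -> p) | p) holds vacuously. ✓
4: successors {2}; q | (q -> p) | p there: 2:T. ✓
5: successors {1, 3}; q | (q -> p) | p there: 1:T, 3:T. ✓
6: no successors, so [](q | (q -> p) | p) holds vacuously. ✓
Satisfying worlds: {1, 2, 3, 4, 5, 6}.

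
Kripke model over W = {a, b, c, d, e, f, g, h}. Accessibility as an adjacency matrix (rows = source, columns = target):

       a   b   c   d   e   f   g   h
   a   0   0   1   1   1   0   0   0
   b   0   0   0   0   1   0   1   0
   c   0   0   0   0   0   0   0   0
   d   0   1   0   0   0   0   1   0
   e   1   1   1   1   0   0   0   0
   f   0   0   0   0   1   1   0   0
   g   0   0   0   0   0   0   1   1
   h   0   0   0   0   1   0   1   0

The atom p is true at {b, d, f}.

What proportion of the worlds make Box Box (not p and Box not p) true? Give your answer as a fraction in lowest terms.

1/8

a: successors {c, d, e}; Box (not p and Box not p) there: c:T, d:F, e:F. ✗
b: successors {e, g}; Box (not p and Box not p) there: e:F, g:T. ✗
c: no successors, so Box Box (not p and Box not p) holds vacuously. ✓
d: successors {b, g}; Box (not p and Box not p) there: b:F, g:T. ✗
e: successors {a, b, c, d}; Box (not p and Box not p) there: a:F, b:F, c:T, d:F. ✗
f: successors {e, f}; Box (not p and Box not p) there: e:F, f:F. ✗
g: successors {g, h}; Box (not p and Box not p) there: g:T, h:F. ✗
h: successors {e, g}; Box (not p and Box not p) there: e:F, g:T. ✗
That's 1 of 8 worlds, so 1/8.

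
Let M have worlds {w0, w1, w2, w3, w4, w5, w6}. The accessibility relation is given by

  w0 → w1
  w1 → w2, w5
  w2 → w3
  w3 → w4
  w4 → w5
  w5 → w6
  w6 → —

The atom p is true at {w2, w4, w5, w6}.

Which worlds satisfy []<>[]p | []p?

w0: []<>[]p is T, []p is F. ✓
w1: []<>[]p is T, []p is T. ✓
w2: []<>[]p is T, []p is F. ✓
w3: []<>[]p is T, []p is T. ✓
w4: []<>[]p is T, []p is T. ✓
w5: []<>[]p is F, []p is T. ✓
w6: []<>[]p is T, []p is T. ✓

{w0, w1, w2, w3, w4, w5, w6}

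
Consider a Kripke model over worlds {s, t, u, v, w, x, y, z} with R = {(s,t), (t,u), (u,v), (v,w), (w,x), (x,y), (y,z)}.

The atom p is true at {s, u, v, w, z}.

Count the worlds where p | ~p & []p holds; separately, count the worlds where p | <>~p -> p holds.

7 and 7

For p | ~p & []p:
s: p is T, ~p & []p is F. ✓
t: p is F, ~p & []p is T. ✓
u: p is T, ~p & []p is F. ✓
v: p is T, ~p & []p is F. ✓
w: p is T, ~p & []p is F. ✓
x: p is F, ~p & []p is F. ✗
y: p is F, ~p & []p is T. ✓
z: p is T, ~p & []p is F. ✓
— 7 worlds.
For p | <>~p -> p:
s: p | <>~p is T, p is T. ✓
t: p | <>~p is F, p is F. ✓
u: p | <>~p is T, p is T. ✓
v: p | <>~p is T, p is T. ✓
w: p | <>~p is T, p is T. ✓
x: p | <>~p is T, p is F. ✗
y: p | <>~p is F, p is F. ✓
z: p | <>~p is T, p is T. ✓
— 7 worlds.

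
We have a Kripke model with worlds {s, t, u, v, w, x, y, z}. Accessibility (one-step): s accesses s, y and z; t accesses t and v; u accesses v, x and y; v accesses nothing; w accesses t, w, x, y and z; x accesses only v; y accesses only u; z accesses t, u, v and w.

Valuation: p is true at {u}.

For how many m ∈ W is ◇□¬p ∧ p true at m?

1

s: ◇□¬p is T, p is F. ✗
t: ◇□¬p is T, p is F. ✗
u: ◇□¬p is T, p is T. ✓
v: ◇□¬p is F, p is F. ✗
w: ◇□¬p is T, p is F. ✗
x: ◇□¬p is T, p is F. ✗
y: ◇□¬p is T, p is F. ✗
z: ◇□¬p is T, p is F. ✗
Satisfying worlds: {u}.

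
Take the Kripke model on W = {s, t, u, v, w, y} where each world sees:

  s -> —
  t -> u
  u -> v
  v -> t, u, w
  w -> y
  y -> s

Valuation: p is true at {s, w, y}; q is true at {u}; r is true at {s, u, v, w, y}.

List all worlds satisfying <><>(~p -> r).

s: no successors, so <><>(~p -> r) fails. ✗
t: successors {u}; <>(~p -> r) there: u:T. ✓
u: successors {v}; <>(~p -> r) there: v:T. ✓
v: successors {t, u, w}; <>(~p -> r) there: t:T, u:T, w:T. ✓
w: successors {y}; <>(~p -> r) there: y:T. ✓
y: successors {s}; <>(~p -> r) there: s:F. ✗

{t, u, v, w}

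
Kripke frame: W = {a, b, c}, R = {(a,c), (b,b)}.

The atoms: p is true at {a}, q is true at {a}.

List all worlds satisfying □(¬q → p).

a: successors {c}; ¬q → p there: c:F. ✗
b: successors {b}; ¬q → p there: b:F. ✗
c: no successors, so □(¬q → p) holds vacuously. ✓

{c}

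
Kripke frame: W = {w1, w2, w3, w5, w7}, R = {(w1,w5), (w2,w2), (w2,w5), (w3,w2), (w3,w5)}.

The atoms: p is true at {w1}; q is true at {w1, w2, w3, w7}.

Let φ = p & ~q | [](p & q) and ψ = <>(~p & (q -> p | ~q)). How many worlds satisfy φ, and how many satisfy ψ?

For p & ~q | [](p & q):
w1: p & ~q is F, [](p & q) is F. ✗
w2: p & ~q is F, [](p & q) is F. ✗
w3: p & ~q is F, [](p & q) is F. ✗
w5: p & ~q is F, [](p & q) is T. ✓
w7: p & ~q is F, [](p & q) is T. ✓
— 2 worlds.
For <>(~p & (q -> p | ~q)):
w1: successors {w5}; ~p & (q -> p | ~q) there: w5:T. ✓
w2: successors {w2, w5}; ~p & (q -> p | ~q) there: w2:F, w5:T. ✓
w3: successors {w2, w5}; ~p & (q -> p | ~q) there: w2:F, w5:T. ✓
w5: no successors, so <>(~p & (q -> p | ~q)) fails. ✗
w7: no successors, so <>(~p & (q -> p | ~q)) fails. ✗
— 3 worlds.

2 and 3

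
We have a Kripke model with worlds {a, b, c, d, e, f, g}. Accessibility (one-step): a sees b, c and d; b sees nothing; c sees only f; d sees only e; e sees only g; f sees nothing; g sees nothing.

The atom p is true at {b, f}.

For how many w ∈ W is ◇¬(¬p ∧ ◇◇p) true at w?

4

a: successors {b, c, d}; ¬(¬p ∧ ◇◇p) there: b:T, c:T, d:T. ✓
b: no successors, so ◇¬(¬p ∧ ◇◇p) fails. ✗
c: successors {f}; ¬(¬p ∧ ◇◇p) there: f:T. ✓
d: successors {e}; ¬(¬p ∧ ◇◇p) there: e:T. ✓
e: successors {g}; ¬(¬p ∧ ◇◇p) there: g:T. ✓
f: no successors, so ◇¬(¬p ∧ ◇◇p) fails. ✗
g: no successors, so ◇¬(¬p ∧ ◇◇p) fails. ✗
Satisfying worlds: {a, c, d, e}.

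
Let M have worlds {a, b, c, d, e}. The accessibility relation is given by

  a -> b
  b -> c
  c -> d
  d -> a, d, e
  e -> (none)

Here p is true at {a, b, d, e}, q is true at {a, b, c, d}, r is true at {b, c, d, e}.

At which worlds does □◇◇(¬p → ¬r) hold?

a: successors {b}; ◇◇(¬p → ¬r) there: b:T. ✓
b: successors {c}; ◇◇(¬p → ¬r) there: c:T. ✓
c: successors {d}; ◇◇(¬p → ¬r) there: d:T. ✓
d: successors {a, d, e}; ◇◇(¬p → ¬r) there: a:F, d:T, e:F. ✗
e: no successors, so □◇◇(¬p → ¬r) holds vacuously. ✓

{a, b, c, e}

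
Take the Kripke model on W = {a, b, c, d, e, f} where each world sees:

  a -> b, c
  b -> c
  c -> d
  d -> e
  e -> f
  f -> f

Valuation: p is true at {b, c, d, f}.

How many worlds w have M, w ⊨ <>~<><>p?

a: successors {b, c}; ~<><>p there: b:F, c:T. ✓
b: successors {c}; ~<><>p there: c:T. ✓
c: successors {d}; ~<><>p there: d:F. ✗
d: successors {e}; ~<><>p there: e:F. ✗
e: successors {f}; ~<><>p there: f:F. ✗
f: successors {f}; ~<><>p there: f:F. ✗
Satisfying worlds: {a, b}.

2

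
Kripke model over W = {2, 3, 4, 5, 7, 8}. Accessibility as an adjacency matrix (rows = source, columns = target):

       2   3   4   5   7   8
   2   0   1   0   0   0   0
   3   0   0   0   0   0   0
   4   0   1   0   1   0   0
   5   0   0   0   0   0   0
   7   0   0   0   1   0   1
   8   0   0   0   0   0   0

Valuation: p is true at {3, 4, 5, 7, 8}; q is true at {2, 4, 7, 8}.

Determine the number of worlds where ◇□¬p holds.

3

2: successors {3}; □¬p there: 3:T. ✓
3: no successors, so ◇□¬p fails. ✗
4: successors {3, 5}; □¬p there: 3:T, 5:T. ✓
5: no successors, so ◇□¬p fails. ✗
7: successors {5, 8}; □¬p there: 5:T, 8:T. ✓
8: no successors, so ◇□¬p fails. ✗
Satisfying worlds: {2, 4, 7}.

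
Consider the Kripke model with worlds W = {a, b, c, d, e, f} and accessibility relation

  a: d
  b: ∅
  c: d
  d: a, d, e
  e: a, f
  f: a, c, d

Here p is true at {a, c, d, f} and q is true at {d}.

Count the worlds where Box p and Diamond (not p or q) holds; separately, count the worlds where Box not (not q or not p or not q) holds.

For Box p and Diamond (not p or q):
a: Box p is T, Diamond (not p or q) is T. ✓
b: Box p is T, Diamond (not p or q) is F. ✗
c: Box p is T, Diamond (not p or q) is T. ✓
d: Box p is F, Diamond (not p or q) is T. ✗
e: Box p is T, Diamond (not p or q) is F. ✗
f: Box p is T, Diamond (not p or q) is T. ✓
— 3 worlds.
For Box not (not q or not p or not q):
a: successors {d}; not (not q or not p or not q) there: d:T. ✓
b: no successors, so Box not (not q or not p or not q) holds vacuously. ✓
c: successors {d}; not (not q or not p or not q) there: d:T. ✓
d: successors {a, d, e}; not (not q or not p or not q) there: a:F, d:T, e:F. ✗
e: successors {a, f}; not (not q or not p or not q) there: a:F, f:F. ✗
f: successors {a, c, d}; not (not q or not p or not q) there: a:F, c:F, d:T. ✗
— 3 worlds.

3 and 3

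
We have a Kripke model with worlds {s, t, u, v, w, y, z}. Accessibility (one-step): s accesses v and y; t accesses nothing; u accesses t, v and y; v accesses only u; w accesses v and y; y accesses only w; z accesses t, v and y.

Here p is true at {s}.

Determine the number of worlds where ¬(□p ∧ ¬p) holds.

6

s: □p ∧ ¬p is F. ✓
t: □p ∧ ¬p is T. ✗
u: □p ∧ ¬p is F. ✓
v: □p ∧ ¬p is F. ✓
w: □p ∧ ¬p is F. ✓
y: □p ∧ ¬p is F. ✓
z: □p ∧ ¬p is F. ✓
Satisfying worlds: {s, u, v, w, y, z}.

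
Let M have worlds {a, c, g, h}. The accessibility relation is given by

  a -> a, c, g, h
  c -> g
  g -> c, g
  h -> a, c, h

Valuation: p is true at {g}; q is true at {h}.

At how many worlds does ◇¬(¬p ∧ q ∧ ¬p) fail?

a: successors {a, c, g, h}; ¬(¬p ∧ q ∧ ¬p) there: a:T, c:T, g:T, h:F. ✓
c: successors {g}; ¬(¬p ∧ q ∧ ¬p) there: g:T. ✓
g: successors {c, g}; ¬(¬p ∧ q ∧ ¬p) there: c:T, g:T. ✓
h: successors {a, c, h}; ¬(¬p ∧ q ∧ ¬p) there: a:T, c:T, h:F. ✓
Satisfying worlds: {a, c, g, h}.
So ◇¬(¬p ∧ q ∧ ¬p) fails at the other 0 worlds.

0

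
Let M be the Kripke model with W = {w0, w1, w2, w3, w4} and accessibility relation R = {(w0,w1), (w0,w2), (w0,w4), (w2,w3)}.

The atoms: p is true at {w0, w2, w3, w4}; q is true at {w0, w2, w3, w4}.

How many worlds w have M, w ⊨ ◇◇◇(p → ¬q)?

0

w0: successors {w1, w2, w4}; ◇◇(p → ¬q) there: w1:F, w2:F, w4:F. ✗
w1: no successors, so ◇◇◇(p → ¬q) fails. ✗
w2: successors {w3}; ◇◇(p → ¬q) there: w3:F. ✗
w3: no successors, so ◇◇◇(p → ¬q) fails. ✗
w4: no successors, so ◇◇◇(p → ¬q) fails. ✗
Satisfying worlds: ∅.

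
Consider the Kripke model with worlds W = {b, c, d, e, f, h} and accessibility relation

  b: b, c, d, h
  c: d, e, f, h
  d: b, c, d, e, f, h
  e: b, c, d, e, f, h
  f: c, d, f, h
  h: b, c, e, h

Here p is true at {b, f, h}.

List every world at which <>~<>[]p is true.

{b, c, d, e, f, h}

b: successors {b, c, d, h}; ~<>[]p there: b:T, c:T, d:T, h:T. ✓
c: successors {d, e, f, h}; ~<>[]p there: d:T, e:T, f:T, h:T. ✓
d: successors {b, c, d, e, f, h}; ~<>[]p there: b:T, c:T, d:T, e:T, f:T, h:T. ✓
e: successors {b, c, d, e, f, h}; ~<>[]p there: b:T, c:T, d:T, e:T, f:T, h:T. ✓
f: successors {c, d, f, h}; ~<>[]p there: c:T, d:T, f:T, h:T. ✓
h: successors {b, c, e, h}; ~<>[]p there: b:T, c:T, e:T, h:T. ✓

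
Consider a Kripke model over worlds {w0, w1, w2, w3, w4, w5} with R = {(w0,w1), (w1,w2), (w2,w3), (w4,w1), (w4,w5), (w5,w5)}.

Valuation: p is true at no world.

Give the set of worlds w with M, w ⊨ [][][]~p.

w0: successors {w1}; [][]~p there: w1:T. ✓
w1: successors {w2}; [][]~p there: w2:T. ✓
w2: successors {w3}; [][]~p there: w3:T. ✓
w3: no successors, so [][][]~p holds vacuously. ✓
w4: successors {w1, w5}; [][]~p there: w1:T, w5:T. ✓
w5: successors {w5}; [][]~p there: w5:T. ✓

{w0, w1, w2, w3, w4, w5}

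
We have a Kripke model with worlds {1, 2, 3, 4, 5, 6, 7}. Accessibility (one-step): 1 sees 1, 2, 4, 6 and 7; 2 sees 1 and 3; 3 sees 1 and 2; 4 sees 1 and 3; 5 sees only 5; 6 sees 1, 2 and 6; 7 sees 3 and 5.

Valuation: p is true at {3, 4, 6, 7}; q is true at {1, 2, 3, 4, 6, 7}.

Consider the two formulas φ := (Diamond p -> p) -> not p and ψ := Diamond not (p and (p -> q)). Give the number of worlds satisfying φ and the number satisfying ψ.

3 and 7

For (Diamond p -> p) -> not p:
1: Diamond p -> p is F, not p is T. ✓
2: Diamond p -> p is F, not p is T. ✓
3: Diamond p -> p is T, not p is F. ✗
4: Diamond p -> p is T, not p is F. ✗
5: Diamond p -> p is T, not p is T. ✓
6: Diamond p -> p is T, not p is F. ✗
7: Diamond p -> p is T, not p is F. ✗
— 3 worlds.
For Diamond not (p and (p -> q)):
1: successors {1, 2, 4, 6, 7}; not (p and (p -> q)) there: 1:T, 2:T, 4:F, 6:F, 7:F. ✓
2: successors {1, 3}; not (p and (p -> q)) there: 1:T, 3:F. ✓
3: successors {1, 2}; not (p and (p -> q)) there: 1:T, 2:T. ✓
4: successors {1, 3}; not (p and (p -> q)) there: 1:T, 3:F. ✓
5: successors {5}; not (p and (p -> q)) there: 5:T. ✓
6: successors {1, 2, 6}; not (p and (p -> q)) there: 1:T, 2:T, 6:F. ✓
7: successors {3, 5}; not (p and (p -> q)) there: 3:F, 5:T. ✓
— 7 worlds.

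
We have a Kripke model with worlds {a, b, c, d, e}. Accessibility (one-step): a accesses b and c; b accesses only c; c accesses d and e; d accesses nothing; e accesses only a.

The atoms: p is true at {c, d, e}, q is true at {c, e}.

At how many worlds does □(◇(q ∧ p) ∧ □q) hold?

a: successors {b, c}; ◇(q ∧ p) ∧ □q there: b:T, c:F. ✗
b: successors {c}; ◇(q ∧ p) ∧ □q there: c:F. ✗
c: successors {d, e}; ◇(q ∧ p) ∧ □q there: d:F, e:F. ✗
d: no successors, so □(◇(q ∧ p) ∧ □q) holds vacuously. ✓
e: successors {a}; ◇(q ∧ p) ∧ □q there: a:F. ✗
Satisfying worlds: {d}.

1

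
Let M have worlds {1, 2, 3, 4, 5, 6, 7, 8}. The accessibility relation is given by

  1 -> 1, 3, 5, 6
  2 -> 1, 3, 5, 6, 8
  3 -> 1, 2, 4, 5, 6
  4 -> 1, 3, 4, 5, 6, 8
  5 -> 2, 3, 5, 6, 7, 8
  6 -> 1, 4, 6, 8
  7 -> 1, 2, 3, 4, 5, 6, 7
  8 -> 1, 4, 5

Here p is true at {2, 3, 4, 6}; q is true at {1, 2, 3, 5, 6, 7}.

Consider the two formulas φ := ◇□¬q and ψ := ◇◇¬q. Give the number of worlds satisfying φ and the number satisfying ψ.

For ◇□¬q:
1: successors {1, 3, 5, 6}; □¬q there: 1:F, 3:F, 5:F, 6:F. ✗
2: successors {1, 3, 5, 6, 8}; □¬q there: 1:F, 3:F, 5:F, 6:F, 8:F. ✗
3: successors {1, 2, 4, 5, 6}; □¬q there: 1:F, 2:F, 4:F, 5:F, 6:F. ✗
4: successors {1, 3, 4, 5, 6, 8}; □¬q there: 1:F, 3:F, 4:F, 5:F, 6:F, 8:F. ✗
5: successors {2, 3, 5, 6, 7, 8}; □¬q there: 2:F, 3:F, 5:F, 6:F, 7:F, 8:F. ✗
6: successors {1, 4, 6, 8}; □¬q there: 1:F, 4:F, 6:F, 8:F. ✗
7: successors {1, 2, 3, 4, 5, 6, 7}; □¬q there: 1:F, 2:F, 3:F, 4:F, 5:F, 6:F, 7:F. ✗
8: successors {1, 4, 5}; □¬q there: 1:F, 4:F, 5:F. ✗
— 0 worlds.
For ◇◇¬q:
1: successors {1, 3, 5, 6}; ◇¬q there: 1:F, 3:T, 5:T, 6:T. ✓
2: successors {1, 3, 5, 6, 8}; ◇¬q there: 1:F, 3:T, 5:T, 6:T, 8:T. ✓
3: successors {1, 2, 4, 5, 6}; ◇¬q there: 1:F, 2:T, 4:T, 5:T, 6:T. ✓
4: successors {1, 3, 4, 5, 6, 8}; ◇¬q there: 1:F, 3:T, 4:T, 5:T, 6:T, 8:T. ✓
5: successors {2, 3, 5, 6, 7, 8}; ◇¬q there: 2:T, 3:T, 5:T, 6:T, 7:T, 8:T. ✓
6: successors {1, 4, 6, 8}; ◇¬q there: 1:F, 4:T, 6:T, 8:T. ✓
7: successors {1, 2, 3, 4, 5, 6, 7}; ◇¬q there: 1:F, 2:T, 3:T, 4:T, 5:T, 6:T, 7:T. ✓
8: successors {1, 4, 5}; ◇¬q there: 1:F, 4:T, 5:T. ✓
— 8 worlds.

0 and 8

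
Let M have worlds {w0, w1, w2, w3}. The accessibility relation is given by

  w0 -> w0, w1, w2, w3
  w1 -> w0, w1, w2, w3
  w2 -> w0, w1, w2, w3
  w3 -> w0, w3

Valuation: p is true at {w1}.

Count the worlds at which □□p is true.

w0: successors {w0, w1, w2, w3}; □p there: w0:F, w1:F, w2:F, w3:F. ✗
w1: successors {w0, w1, w2, w3}; □p there: w0:F, w1:F, w2:F, w3:F. ✗
w2: successors {w0, w1, w2, w3}; □p there: w0:F, w1:F, w2:F, w3:F. ✗
w3: successors {w0, w3}; □p there: w0:F, w3:F. ✗
Satisfying worlds: ∅.

0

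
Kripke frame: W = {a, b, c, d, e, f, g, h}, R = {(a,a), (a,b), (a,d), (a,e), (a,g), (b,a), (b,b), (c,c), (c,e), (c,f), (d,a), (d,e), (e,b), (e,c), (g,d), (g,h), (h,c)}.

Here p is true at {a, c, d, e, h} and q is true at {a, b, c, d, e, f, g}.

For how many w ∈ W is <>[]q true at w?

7

a: successors {a, b, d, e, g}; []q there: a:T, b:T, d:T, e:T, g:F. ✓
b: successors {a, b}; []q there: a:T, b:T. ✓
c: successors {c, e, f}; []q there: c:T, e:T, f:T. ✓
d: successors {a, e}; []q there: a:T, e:T. ✓
e: successors {b, c}; []q there: b:T, c:T. ✓
f: no successors, so <>[]q fails. ✗
g: successors {d, h}; []q there: d:T, h:T. ✓
h: successors {c}; []q there: c:T. ✓
Satisfying worlds: {a, b, c, d, e, g, h}.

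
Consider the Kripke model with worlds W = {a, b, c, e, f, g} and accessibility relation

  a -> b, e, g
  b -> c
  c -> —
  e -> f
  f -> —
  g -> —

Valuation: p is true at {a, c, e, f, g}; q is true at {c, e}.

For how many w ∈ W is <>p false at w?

a: successors {b, e, g}; p there: b:F, e:T, g:T. ✓
b: successors {c}; p there: c:T. ✓
c: no successors, so <>p fails. ✗
e: successors {f}; p there: f:T. ✓
f: no successors, so <>p fails. ✗
g: no successors, so <>p fails. ✗
Satisfying worlds: {a, b, e}.
So <>p fails at the other 3 worlds.

3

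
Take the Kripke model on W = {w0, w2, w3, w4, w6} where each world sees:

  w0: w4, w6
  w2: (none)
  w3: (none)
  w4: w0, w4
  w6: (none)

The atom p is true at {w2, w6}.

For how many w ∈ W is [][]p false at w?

w0: successors {w4, w6}; []p there: w4:F, w6:T. ✗
w2: no successors, so [][]p holds vacuously. ✓
w3: no successors, so [][]p holds vacuously. ✓
w4: successors {w0, w4}; []p there: w0:F, w4:F. ✗
w6: no successors, so [][]p holds vacuously. ✓
Satisfying worlds: {w2, w3, w6}.
So [][]p fails at the other 2 worlds.

2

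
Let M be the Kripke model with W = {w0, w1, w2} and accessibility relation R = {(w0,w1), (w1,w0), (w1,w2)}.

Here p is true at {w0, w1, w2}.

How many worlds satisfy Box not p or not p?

1

w0: Box not p is F, not p is F. ✗
w1: Box not p is F, not p is F. ✗
w2: Box not p is T, not p is F. ✓
Satisfying worlds: {w2}.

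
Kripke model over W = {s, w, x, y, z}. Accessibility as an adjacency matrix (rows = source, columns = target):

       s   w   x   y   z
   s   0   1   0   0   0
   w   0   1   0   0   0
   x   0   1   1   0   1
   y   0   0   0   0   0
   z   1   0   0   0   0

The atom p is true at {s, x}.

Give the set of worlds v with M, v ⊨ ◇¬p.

{s, w, x}

s: successors {w}; ¬p there: w:T. ✓
w: successors {w}; ¬p there: w:T. ✓
x: successors {w, x, z}; ¬p there: w:T, x:F, z:T. ✓
y: no successors, so ◇¬p fails. ✗
z: successors {s}; ¬p there: s:F. ✗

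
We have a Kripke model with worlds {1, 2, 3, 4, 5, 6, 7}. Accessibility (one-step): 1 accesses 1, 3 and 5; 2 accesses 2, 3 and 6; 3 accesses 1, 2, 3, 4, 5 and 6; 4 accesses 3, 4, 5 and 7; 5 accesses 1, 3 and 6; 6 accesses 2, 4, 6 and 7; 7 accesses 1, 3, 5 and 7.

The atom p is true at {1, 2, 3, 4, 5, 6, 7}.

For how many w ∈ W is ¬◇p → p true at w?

7

1: ¬◇p is F, p is T. ✓
2: ¬◇p is F, p is T. ✓
3: ¬◇p is F, p is T. ✓
4: ¬◇p is F, p is T. ✓
5: ¬◇p is F, p is T. ✓
6: ¬◇p is F, p is T. ✓
7: ¬◇p is F, p is T. ✓
Satisfying worlds: {1, 2, 3, 4, 5, 6, 7}.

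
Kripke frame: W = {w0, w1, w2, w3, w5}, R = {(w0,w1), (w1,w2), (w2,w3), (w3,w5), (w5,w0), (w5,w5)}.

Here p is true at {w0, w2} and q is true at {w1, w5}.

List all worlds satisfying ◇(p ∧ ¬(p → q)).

w0: successors {w1}; p ∧ ¬(p → q) there: w1:F. ✗
w1: successors {w2}; p ∧ ¬(p → q) there: w2:T. ✓
w2: successors {w3}; p ∧ ¬(p → q) there: w3:F. ✗
w3: successors {w5}; p ∧ ¬(p → q) there: w5:F. ✗
w5: successors {w0, w5}; p ∧ ¬(p → q) there: w0:T, w5:F. ✓

{w1, w5}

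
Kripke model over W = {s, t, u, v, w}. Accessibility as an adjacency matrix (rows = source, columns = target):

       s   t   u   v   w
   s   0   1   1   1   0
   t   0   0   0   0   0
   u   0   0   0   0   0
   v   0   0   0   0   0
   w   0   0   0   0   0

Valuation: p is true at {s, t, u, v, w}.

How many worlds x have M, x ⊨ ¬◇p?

4

s: ◇p is T. ✗
t: ◇p is F. ✓
u: ◇p is F. ✓
v: ◇p is F. ✓
w: ◇p is F. ✓
Satisfying worlds: {t, u, v, w}.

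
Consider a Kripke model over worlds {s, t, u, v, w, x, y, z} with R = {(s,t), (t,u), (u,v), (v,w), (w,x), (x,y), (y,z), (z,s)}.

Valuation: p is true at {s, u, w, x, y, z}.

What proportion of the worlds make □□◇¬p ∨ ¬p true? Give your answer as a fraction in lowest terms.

s: □□◇¬p is T, ¬p is F. ✓
t: □□◇¬p is F, ¬p is T. ✓
u: □□◇¬p is F, ¬p is F. ✗
v: □□◇¬p is F, ¬p is T. ✓
w: □□◇¬p is F, ¬p is F. ✗
x: □□◇¬p is F, ¬p is F. ✗
y: □□◇¬p is T, ¬p is F. ✓
z: □□◇¬p is F, ¬p is F. ✗
That's 4 of 8 worlds, so 4/8 = 1/2.

1/2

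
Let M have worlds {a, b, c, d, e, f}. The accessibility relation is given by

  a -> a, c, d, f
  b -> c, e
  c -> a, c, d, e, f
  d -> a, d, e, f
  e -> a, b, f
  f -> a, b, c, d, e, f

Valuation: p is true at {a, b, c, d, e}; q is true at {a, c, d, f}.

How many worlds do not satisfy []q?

a: successors {a, c, d, f}; q there: a:T, c:T, d:T, f:T. ✓
b: successors {c, e}; q there: c:T, e:F. ✗
c: successors {a, c, d, e, f}; q there: a:T, c:T, d:T, e:F, f:T. ✗
d: successors {a, d, e, f}; q there: a:T, d:T, e:F, f:T. ✗
e: successors {a, b, f}; q there: a:T, b:F, f:T. ✗
f: successors {a, b, c, d, e, f}; q there: a:T, b:F, c:T, d:T, e:F, f:T. ✗
Satisfying worlds: {a}.
So []q fails at the other 5 worlds.

5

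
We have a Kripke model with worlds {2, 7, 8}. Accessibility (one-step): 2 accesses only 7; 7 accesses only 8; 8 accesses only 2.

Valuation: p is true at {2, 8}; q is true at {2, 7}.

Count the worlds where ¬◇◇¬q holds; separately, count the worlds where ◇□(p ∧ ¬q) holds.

For ¬◇◇¬q:
2: ◇◇¬q is T. ✗
7: ◇◇¬q is F. ✓
8: ◇◇¬q is F. ✓
— 2 worlds.
For ◇□(p ∧ ¬q):
2: successors {7}; □(p ∧ ¬q) there: 7:T. ✓
7: successors {8}; □(p ∧ ¬q) there: 8:F. ✗
8: successors {2}; □(p ∧ ¬q) there: 2:F. ✗
— 1 world.

2 and 1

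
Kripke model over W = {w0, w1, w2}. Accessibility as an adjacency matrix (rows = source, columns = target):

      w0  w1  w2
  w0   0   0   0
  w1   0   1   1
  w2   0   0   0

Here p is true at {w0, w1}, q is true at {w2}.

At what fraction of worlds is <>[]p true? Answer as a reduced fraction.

w0: no successors, so <>[]p fails. ✗
w1: successors {w1, w2}; []p there: w1:F, w2:T. ✓
w2: no successors, so <>[]p fails. ✗
That's 1 of 3 worlds, so 1/3.

1/3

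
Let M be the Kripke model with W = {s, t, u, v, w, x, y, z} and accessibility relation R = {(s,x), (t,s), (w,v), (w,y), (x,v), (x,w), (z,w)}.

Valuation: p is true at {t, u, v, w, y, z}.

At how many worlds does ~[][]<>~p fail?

s: [][]<>~p is F. ✓
t: [][]<>~p is F. ✓
u: [][]<>~p is T. ✗
v: [][]<>~p is T. ✗
w: [][]<>~p is T. ✗
x: [][]<>~p is F. ✓
y: [][]<>~p is T. ✗
z: [][]<>~p is F. ✓
Satisfying worlds: {s, t, x, z}.
So ~[][]<>~p fails at the other 4 worlds.

4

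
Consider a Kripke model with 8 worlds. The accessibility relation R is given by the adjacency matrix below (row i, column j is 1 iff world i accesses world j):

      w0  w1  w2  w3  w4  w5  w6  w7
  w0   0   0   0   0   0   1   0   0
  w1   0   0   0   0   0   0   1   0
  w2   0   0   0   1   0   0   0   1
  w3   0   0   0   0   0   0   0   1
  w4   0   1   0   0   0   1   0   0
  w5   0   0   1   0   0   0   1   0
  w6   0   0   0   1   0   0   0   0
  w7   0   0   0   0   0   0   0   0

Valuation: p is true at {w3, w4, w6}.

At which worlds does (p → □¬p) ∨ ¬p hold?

w0: p → □¬p is T, ¬p is T. ✓
w1: p → □¬p is T, ¬p is T. ✓
w2: p → □¬p is T, ¬p is T. ✓
w3: p → □¬p is T, ¬p is F. ✓
w4: p → □¬p is T, ¬p is F. ✓
w5: p → □¬p is T, ¬p is T. ✓
w6: p → □¬p is F, ¬p is F. ✗
w7: p → □¬p is T, ¬p is T. ✓

{w0, w1, w2, w3, w4, w5, w7}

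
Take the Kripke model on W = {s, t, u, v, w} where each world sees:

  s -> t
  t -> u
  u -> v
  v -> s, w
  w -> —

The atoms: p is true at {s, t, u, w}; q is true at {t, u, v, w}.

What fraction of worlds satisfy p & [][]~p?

s: p is T, [][]~p is F. ✗
t: p is T, [][]~p is T. ✓
u: p is T, [][]~p is F. ✗
v: p is F, [][]~p is F. ✗
w: p is T, [][]~p is T. ✓
That's 2 of 5 worlds, so 2/5.

2/5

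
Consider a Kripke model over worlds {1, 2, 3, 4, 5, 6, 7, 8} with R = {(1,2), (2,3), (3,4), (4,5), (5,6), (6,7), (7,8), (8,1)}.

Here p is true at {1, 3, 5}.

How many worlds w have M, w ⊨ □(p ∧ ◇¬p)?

3

1: successors {2}; p ∧ ◇¬p there: 2:F. ✗
2: successors {3}; p ∧ ◇¬p there: 3:T. ✓
3: successors {4}; p ∧ ◇¬p there: 4:F. ✗
4: successors {5}; p ∧ ◇¬p there: 5:T. ✓
5: successors {6}; p ∧ ◇¬p there: 6:F. ✗
6: successors {7}; p ∧ ◇¬p there: 7:F. ✗
7: successors {8}; p ∧ ◇¬p there: 8:F. ✗
8: successors {1}; p ∧ ◇¬p there: 1:T. ✓
Satisfying worlds: {2, 4, 8}.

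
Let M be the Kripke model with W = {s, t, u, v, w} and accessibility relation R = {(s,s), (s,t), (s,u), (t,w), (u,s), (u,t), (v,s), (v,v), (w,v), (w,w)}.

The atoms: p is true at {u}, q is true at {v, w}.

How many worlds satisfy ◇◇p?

3

s: successors {s, t, u}; ◇p there: s:T, t:F, u:F. ✓
t: successors {w}; ◇p there: w:F. ✗
u: successors {s, t}; ◇p there: s:T, t:F. ✓
v: successors {s, v}; ◇p there: s:T, v:F. ✓
w: successors {v, w}; ◇p there: v:F, w:F. ✗
Satisfying worlds: {s, u, v}.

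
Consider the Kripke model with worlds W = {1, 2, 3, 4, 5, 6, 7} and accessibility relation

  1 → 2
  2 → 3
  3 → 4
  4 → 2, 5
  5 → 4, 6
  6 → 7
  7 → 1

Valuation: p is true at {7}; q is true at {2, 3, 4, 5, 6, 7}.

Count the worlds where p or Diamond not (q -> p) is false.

1: p is F, Diamond not (q -> p) is T. ✓
2: p is F, Diamond not (q -> p) is T. ✓
3: p is F, Diamond not (q -> p) is T. ✓
4: p is F, Diamond not (q -> p) is T. ✓
5: p is F, Diamond not (q -> p) is T. ✓
6: p is F, Diamond not (q -> p) is F. ✗
7: p is T, Diamond not (q -> p) is F. ✓
Satisfying worlds: {1, 2, 3, 4, 5, 7}.
So p or Diamond not (q -> p) fails at the other 1 world.

1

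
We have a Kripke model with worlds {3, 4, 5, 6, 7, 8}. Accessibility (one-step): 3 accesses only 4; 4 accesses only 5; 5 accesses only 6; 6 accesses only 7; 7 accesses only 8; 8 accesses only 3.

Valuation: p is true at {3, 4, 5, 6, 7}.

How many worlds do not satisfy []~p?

3: successors {4}; ~p there: 4:F. ✗
4: successors {5}; ~p there: 5:F. ✗
5: successors {6}; ~p there: 6:F. ✗
6: successors {7}; ~p there: 7:F. ✗
7: successors {8}; ~p there: 8:T. ✓
8: successors {3}; ~p there: 3:F. ✗
Satisfying worlds: {7}.
So []~p fails at the other 5 worlds.

5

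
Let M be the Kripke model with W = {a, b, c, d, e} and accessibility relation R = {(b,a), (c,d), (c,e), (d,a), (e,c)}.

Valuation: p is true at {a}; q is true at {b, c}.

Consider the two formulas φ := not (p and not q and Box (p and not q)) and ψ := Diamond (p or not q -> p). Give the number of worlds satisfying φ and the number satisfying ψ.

For not (p and not q and Box (p and not q)):
a: p and not q and Box (p and not q) is T. ✗
b: p and not q and Box (p and not q) is F. ✓
c: p and not q and Box (p and not q) is F. ✓
d: p and not q and Box (p and not q) is F. ✓
e: p and not q and Box (p and not q) is F. ✓
— 4 worlds.
For Diamond (p or not q -> p):
a: no successors, so Diamond (p or not q -> p) fails. ✗
b: successors {a}; p or not q -> p there: a:T. ✓
c: successors {d, e}; p or not q -> p there: d:F, e:F. ✗
d: successors {a}; p or not q -> p there: a:T. ✓
e: successors {c}; p or not q -> p there: c:T. ✓
— 3 worlds.

4 and 3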